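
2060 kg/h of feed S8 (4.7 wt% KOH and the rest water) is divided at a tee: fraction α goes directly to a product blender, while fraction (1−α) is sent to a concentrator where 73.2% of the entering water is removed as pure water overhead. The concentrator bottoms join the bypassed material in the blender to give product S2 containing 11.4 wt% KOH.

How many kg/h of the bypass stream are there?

324.5 kg/h

All 2060×0.047 = 96.82 kg/h of KOH reaches S2, so S2 = 96.82/0.114 = 849.3 kg/h and vapour = 1210.7 kg/h.
The evaporator receives (1−α)·2060 of feed at 0.953 water and removes 0.732 of that water:
0.732×0.953×(1−α)×2060 = 1210.7
(1−α) = 1210.7/1437 = 0.8425;  α = 0.1575.
Bypass flow = 0.1575×2060 = 324.47 kg/h.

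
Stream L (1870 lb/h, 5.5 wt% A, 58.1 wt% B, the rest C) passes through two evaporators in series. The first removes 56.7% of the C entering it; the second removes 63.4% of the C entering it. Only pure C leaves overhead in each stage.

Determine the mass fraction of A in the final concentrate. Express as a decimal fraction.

C in feed = 1870×0.364 = 680.68 lb/h.
After stage 1: C left = (1−0.567)×680.68 = 294.73; stream total = 1484.1 lb/h.
After stage 2: C left = (1−0.634)×294.73 = 107.87; final concentrate = 1297.2 lb/h.
A fraction = 102.85/1297.2 = 0.0793.

0.0793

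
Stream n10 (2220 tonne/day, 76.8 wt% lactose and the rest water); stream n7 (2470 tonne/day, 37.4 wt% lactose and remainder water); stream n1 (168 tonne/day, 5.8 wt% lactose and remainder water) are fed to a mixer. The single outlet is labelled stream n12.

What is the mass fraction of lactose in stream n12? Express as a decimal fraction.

Total flow out = 2220 + 2470 + 168 = 4858 tonne/day.
lactose in = 2220×0.768 + 2470×0.374 + 168×0.058 = 2638.5 tonne/day.
lactose mass fraction in n12 = 2638.5/4858 = 0.543.

0.543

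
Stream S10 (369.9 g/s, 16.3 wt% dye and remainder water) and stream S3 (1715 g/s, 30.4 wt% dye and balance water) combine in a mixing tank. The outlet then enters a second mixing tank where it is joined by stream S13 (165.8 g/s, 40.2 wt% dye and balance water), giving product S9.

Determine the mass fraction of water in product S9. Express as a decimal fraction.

0.7120

Overall, product flow = 2250.7 g/s.
water in = 369.9×0.837 + 1715×0.696 + 165.8×0.598 = 1602.4 g/s.
water fraction in S9 = 0.7120.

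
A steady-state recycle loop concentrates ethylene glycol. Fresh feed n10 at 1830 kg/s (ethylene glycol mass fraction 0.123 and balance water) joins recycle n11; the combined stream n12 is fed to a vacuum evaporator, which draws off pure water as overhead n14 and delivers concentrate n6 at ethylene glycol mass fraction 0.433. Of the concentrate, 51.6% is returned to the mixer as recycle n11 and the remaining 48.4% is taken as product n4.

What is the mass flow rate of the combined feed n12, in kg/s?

2384 kg/s

Overall ethylene glycol balance (none leaves overhead): ethylene glycol in fresh feed = ethylene glycol in product, i.e. 1830×0.123 = (1−0.516)·n6·0.433.
n6 = 225.09/(0.433×0.484) = 1074 kg/s.
Recycle n11 = 0.516×1074 = 554.21 kg/s.
Combined feed n12 = 1830 + 554.21 = 2384.2 kg/s.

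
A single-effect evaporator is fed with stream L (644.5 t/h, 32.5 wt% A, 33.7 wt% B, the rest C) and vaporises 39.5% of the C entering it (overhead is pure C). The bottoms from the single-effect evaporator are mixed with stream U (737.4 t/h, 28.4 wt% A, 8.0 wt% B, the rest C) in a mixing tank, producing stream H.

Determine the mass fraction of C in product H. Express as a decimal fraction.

Vapour removed = 0.395×0.338×644.5 = 86.047 t/h; concentrate = 558.45 t/h.
C reaching the mixer = 131.79 (from concentrate) + 737.4×0.636 = 600.78 t/h.
Product flow = 558.45 + 737.4 = 1295.9 t/h; C fraction = 0.464.

0.464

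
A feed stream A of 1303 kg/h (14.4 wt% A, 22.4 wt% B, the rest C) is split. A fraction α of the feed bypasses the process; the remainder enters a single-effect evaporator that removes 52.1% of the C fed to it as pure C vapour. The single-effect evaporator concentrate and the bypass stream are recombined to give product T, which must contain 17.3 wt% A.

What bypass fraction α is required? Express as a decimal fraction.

All 1303×0.144 = 187.63 kg/h of A reaches T, so T = 187.63/0.173 = 1084.6 kg/h and vapour = 218.42 kg/h.
The evaporator receives (1−α)·1303 of feed at 0.632 C and removes 0.521 of that C:
0.521×0.632×(1−α)×1303 = 218.42
(1−α) = 218.42/429.04 = 0.5091;  α = 0.4909.

0.491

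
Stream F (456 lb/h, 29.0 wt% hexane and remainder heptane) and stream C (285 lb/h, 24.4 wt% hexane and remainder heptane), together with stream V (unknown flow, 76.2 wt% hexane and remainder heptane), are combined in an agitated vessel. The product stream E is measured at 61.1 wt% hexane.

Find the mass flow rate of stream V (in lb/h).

Let V be the unknown flow. Total out = 741 + V.
hexane balance: 201.78 + 0.762·V = 0.611·(741 + V)
(0.762 − 0.611)·V = 0.611×741 − 201.78 = 250.97
V = 250.97 / 0.151 = 1662.1 lb/h

1662 lb/h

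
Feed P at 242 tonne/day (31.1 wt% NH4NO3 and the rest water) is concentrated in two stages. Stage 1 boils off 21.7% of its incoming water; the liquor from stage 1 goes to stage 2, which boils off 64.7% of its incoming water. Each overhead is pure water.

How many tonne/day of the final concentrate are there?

121.3 tonne/day

water in feed = 242×0.689 = 166.74 tonne/day.
After stage 1: water left = (1−0.217)×166.74 = 130.56; stream total = 205.82 tonne/day.
After stage 2: water left = (1−0.647)×130.56 = 46.086; final concentrate = 121.35 tonne/day.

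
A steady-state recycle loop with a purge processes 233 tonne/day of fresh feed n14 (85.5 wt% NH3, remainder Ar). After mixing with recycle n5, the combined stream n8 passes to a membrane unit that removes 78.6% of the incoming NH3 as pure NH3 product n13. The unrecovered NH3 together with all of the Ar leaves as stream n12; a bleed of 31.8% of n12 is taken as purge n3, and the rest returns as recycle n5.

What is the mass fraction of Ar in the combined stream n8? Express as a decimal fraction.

Ar enters only via n14 and leaves only via the purge: 233×0.145 = 0.318×(Ar in n12), and the membrane unit passes all Ar, so Ar in n8 = Ar in n12 = 106.24 tonne/day.
NH3 in n8: m_A = 233×0.855 + (1−0.318)·(1−0.786)·m_A, so m_A = 199.22/0.8541 = 233.26 tonne/day.
n8 = 233.26 + 106.24 = 339.5 tonne/day.
Ar fraction in n8 = 106.24/339.5 = 0.313.

0.313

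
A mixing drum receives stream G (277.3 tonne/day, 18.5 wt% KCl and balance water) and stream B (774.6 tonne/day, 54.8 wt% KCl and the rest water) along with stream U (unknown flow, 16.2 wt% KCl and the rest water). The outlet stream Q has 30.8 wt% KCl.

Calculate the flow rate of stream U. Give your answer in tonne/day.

Let U be the unknown flow. Total out = 1051.9 + U.
KCl balance: 475.78 + 0.162·U = 0.308·(1051.9 + U)
(0.162 − 0.308)·U = 0.308×1051.9 − 475.78 = -151.8
U = -151.8 / -0.146 = 1039.7 tonne/day

1040 tonne/day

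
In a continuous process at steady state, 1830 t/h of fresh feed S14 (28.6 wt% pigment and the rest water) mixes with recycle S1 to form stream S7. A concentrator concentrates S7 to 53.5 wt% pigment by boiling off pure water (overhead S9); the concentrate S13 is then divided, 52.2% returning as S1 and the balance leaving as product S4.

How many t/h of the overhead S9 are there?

Overall pigment balance (none leaves overhead): pigment in fresh feed = pigment in product, i.e. 1830×0.286 = (1−0.522)·S13·0.535.
S13 = 523.38/(0.535×0.478) = 2046.6 t/h.
Recycle S1 = 0.522×2046.6 = 1068.3 t/h.
Combined feed S7 = 1830 + 1068.3 = 2898.3 t/h.
Overhead S9 = S7 − S13 = 2898.3 − 2046.6 = 851.72 t/h.

851.7 t/h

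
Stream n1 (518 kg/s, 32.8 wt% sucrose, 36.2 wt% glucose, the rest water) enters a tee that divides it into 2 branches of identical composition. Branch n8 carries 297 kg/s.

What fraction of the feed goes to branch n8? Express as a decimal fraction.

Fraction to n8 = 297/518 = 0.5734.

0.573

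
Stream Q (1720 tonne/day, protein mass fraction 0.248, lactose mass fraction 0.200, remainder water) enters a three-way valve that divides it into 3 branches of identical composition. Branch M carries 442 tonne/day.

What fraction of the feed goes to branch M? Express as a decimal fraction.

Fraction to M = 442/1720 = 0.2570.

0.257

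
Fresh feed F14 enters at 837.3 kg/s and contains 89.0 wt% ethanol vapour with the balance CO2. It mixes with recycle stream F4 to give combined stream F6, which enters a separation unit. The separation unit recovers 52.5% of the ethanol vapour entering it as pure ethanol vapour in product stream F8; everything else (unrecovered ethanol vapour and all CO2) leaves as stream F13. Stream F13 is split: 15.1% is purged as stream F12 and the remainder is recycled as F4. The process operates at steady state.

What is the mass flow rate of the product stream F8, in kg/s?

ethanol vapour in F6: m_A = 837.3×0.890 + (1−0.151)·(1−0.525)·m_A, so m_A = 745.2/0.5967 = 1248.8 kg/s.
Product F8 = 0.525×1248.8 = 655.63 kg/s.

655.6 kg/s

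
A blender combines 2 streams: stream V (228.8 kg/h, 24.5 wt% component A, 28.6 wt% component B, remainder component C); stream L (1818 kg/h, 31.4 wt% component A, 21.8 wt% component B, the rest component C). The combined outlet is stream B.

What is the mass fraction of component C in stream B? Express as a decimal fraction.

0.468

Total flow out = 228.8 + 1818 = 2046.8 kg/h.
component C in = 228.8×0.469 + 1818×0.468 = 958.13 kg/h.
component C mass fraction in B = 958.13/2046.8 = 0.468.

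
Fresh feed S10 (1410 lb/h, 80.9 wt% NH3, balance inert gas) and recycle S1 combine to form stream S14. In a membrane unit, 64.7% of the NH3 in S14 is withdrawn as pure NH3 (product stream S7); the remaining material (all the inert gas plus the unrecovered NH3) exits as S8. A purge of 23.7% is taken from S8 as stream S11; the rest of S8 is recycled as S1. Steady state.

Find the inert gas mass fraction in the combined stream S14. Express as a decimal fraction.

0.421

inert gas enters only via S10 and leaves only via the purge: 1410×0.191 = 0.237×(inert gas in S8), and the membrane unit passes all inert gas, so inert gas in S14 = inert gas in S8 = 1136.3 lb/h.
NH3 in S14: m_A = 1410×0.809 + (1−0.237)·(1−0.647)·m_A, so m_A = 1140.7/0.7307 = 1561.2 lb/h.
S14 = 1561.2 + 1136.3 = 2697.5 lb/h.
inert gas fraction in S14 = 1136.3/2697.5 = 0.421.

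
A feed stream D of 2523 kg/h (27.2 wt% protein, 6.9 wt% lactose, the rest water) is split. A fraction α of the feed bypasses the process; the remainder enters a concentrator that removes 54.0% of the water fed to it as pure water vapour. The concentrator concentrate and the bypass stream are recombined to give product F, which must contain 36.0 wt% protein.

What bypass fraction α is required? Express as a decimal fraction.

All 2523×0.272 = 686.26 kg/h of protein reaches F, so F = 686.26/0.360 = 1906.3 kg/h and vapour = 616.73 kg/h.
The evaporator receives (1−α)·2523 of feed at 0.659 water and removes 0.540 of that water:
0.540×0.659×(1−α)×2523 = 616.73
(1−α) = 616.73/897.83 = 0.6869;  α = 0.3131.

0.313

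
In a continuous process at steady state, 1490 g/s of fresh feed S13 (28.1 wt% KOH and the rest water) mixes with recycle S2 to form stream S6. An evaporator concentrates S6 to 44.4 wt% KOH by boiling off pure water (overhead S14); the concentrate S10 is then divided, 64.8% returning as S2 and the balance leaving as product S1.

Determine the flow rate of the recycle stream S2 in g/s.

1736 g/s

Overall KOH balance (none leaves overhead): KOH in fresh feed = KOH in product, i.e. 1490×0.281 = (1−0.648)·S10·0.444.
S10 = 418.69/(0.444×0.352) = 2679 g/s.
Recycle S2 = 0.648×2679 = 1736 g/s.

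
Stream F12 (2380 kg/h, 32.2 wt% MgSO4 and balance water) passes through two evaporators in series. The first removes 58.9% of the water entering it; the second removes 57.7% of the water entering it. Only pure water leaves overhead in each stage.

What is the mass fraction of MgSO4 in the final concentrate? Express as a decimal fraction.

0.732

water in feed = 2380×0.678 = 1613.6 kg/h.
After stage 1: water left = (1−0.589)×1613.6 = 663.21; stream total = 1429.6 kg/h.
After stage 2: water left = (1−0.577)×663.21 = 280.54; final concentrate = 1046.9 kg/h.
MgSO4 fraction = 766.36/1046.9 = 0.732.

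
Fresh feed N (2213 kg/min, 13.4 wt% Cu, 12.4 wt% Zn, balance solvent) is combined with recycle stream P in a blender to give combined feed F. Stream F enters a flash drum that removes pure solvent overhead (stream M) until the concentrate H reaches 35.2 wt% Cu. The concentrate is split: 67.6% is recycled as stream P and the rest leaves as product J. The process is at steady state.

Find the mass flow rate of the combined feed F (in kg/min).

Overall Cu balance (none leaves overhead): Cu in fresh feed = Cu in product, i.e. 2213×0.134 = (1−0.676)·H·0.352.
H = 296.54/(0.352×0.324) = 2600.2 kg/min.
Recycle P = 0.676×2600.2 = 1757.7 kg/min.
Combined feed F = 2213 + 1757.7 = 3970.7 kg/min.

3971 kg/min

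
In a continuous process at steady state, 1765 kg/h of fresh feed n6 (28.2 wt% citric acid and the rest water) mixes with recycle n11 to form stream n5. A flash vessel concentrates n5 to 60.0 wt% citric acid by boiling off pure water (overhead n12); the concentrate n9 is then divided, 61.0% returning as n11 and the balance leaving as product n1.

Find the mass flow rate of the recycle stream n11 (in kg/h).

1298 kg/h

Overall citric acid balance (none leaves overhead): citric acid in fresh feed = citric acid in product, i.e. 1765×0.282 = (1−0.610)·n9·0.600.
n9 = 497.73/(0.600×0.390) = 2127.1 kg/h.
Recycle n11 = 0.610×2127.1 = 1297.5 kg/h.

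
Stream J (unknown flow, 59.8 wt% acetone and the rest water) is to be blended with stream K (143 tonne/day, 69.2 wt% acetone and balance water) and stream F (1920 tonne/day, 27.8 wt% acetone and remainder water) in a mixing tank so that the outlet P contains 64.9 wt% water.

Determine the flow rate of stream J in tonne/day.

370 tonne/day

Let J be the unknown flow. Total out = 2063 + J.
water balance: 1430.3 + 0.402·J = 0.649·(2063 + J)
(0.402 − 0.649)·J = 0.649×2063 − 1430.3 = -91.397
J = -91.397 / -0.247 = 370.03 tonne/day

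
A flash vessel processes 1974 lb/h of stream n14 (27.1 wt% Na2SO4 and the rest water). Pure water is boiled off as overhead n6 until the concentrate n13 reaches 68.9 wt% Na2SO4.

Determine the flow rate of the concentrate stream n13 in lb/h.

776.4 lb/h

Na2SO4 is conserved: 1974×0.271 = 534.95 lb/h all reports to the concentrate.
Concentrate = 534.95/(target fraction) = 776.42 lb/h.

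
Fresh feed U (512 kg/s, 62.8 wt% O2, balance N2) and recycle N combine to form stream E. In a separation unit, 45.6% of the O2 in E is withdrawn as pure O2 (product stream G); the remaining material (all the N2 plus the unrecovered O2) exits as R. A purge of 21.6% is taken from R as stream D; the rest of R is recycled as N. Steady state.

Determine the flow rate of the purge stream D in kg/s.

256.3 kg/s

N2 enters only via U and leaves only via the purge: 512×0.372 = 0.216×(N2 in R), and the separation unit passes all N2, so N2 in E = N2 in R = 881.78 kg/s.
O2 in E: m_A = 512×0.628 + (1−0.216)·(1−0.456)·m_A, so m_A = 321.54/0.5735 = 560.65 kg/s.
R = (1−0.456)×560.65 + 881.78 = 1186.8 kg/s.
Purge D = 0.216×1186.8 = 256.34 kg/s.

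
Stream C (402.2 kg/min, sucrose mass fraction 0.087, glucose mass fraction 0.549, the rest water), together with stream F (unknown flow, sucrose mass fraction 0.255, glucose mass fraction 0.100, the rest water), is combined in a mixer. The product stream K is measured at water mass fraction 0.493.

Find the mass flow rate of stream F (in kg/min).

341.3 kg/min

Let F be the unknown flow. Total out = 402.2 + F.
water balance: 146.4 + 0.645·F = 0.493·(402.2 + F)
(0.645 − 0.493)·F = 0.493×402.2 − 146.4 = 51.884
F = 51.884 / 0.152 = 341.34 kg/min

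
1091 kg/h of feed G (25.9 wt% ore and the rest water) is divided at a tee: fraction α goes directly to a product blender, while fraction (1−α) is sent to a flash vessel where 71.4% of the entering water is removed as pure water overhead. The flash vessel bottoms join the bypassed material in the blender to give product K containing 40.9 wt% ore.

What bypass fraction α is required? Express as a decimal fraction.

0.307

All 1091×0.259 = 282.57 kg/h of ore reaches K, so K = 282.57/0.409 = 690.88 kg/h and vapour = 400.12 kg/h.
The evaporator receives (1−α)·1091 of feed at 0.741 water and removes 0.714 of that water:
0.714×0.741×(1−α)×1091 = 400.12
(1−α) = 400.12/577.22 = 0.6932;  α = 0.3068.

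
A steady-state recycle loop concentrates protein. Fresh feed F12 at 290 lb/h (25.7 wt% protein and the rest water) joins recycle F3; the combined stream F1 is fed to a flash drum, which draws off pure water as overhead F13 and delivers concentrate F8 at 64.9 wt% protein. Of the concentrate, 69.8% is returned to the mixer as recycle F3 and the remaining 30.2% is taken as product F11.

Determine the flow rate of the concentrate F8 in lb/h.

Overall protein balance (none leaves overhead): protein in fresh feed = protein in product, i.e. 290×0.257 = (1−0.698)·F8·0.649.
F8 = 74.53/(0.649×0.302) = 380.26 lb/h.

380.3 lb/h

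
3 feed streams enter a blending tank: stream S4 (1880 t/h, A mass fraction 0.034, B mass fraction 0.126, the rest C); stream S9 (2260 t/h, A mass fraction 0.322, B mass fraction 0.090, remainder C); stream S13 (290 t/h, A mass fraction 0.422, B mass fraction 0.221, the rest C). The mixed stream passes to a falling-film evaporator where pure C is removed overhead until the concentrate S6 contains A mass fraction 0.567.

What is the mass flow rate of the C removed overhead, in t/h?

A entering = 1880×0.034 + 2260×0.322 + 290×0.422 = 914.02 t/h.
All A reports to S6, so S6 = 914.02/0.567 = 1612 t/h.
Total feed = 4430 t/h; overhead = 4430 − 1612 = 2818 t/h.

2818 t/h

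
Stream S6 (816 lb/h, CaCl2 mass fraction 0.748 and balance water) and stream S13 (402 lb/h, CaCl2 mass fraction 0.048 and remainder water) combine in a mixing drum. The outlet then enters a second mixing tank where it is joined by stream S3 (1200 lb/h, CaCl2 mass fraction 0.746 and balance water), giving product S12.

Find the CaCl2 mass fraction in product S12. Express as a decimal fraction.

0.631

Overall, product flow = 2418 lb/h.
CaCl2 in = 816×0.748 + 402×0.048 + 1200×0.746 = 1524.9 lb/h.
CaCl2 fraction in S12 = 0.631.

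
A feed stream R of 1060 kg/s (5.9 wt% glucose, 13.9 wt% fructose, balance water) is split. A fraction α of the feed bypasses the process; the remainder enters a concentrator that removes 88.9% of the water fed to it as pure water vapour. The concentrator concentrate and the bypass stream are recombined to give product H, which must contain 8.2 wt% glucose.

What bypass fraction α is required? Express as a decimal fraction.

All 1060×0.059 = 62.54 kg/s of glucose reaches H, so H = 62.54/0.082 = 762.68 kg/s and vapour = 297.32 kg/s.
The evaporator receives (1−α)·1060 of feed at 0.802 water and removes 0.889 of that water:
0.889×0.802×(1−α)×1060 = 297.32
(1−α) = 297.32/755.76 = 0.3934;  α = 0.6066.

0.607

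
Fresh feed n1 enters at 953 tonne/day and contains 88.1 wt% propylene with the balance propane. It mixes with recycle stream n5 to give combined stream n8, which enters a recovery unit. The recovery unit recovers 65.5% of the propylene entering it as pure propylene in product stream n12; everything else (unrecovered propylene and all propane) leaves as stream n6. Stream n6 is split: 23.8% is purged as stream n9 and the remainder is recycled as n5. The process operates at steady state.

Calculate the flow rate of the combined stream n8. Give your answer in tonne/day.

1616 tonne/day

propane enters only via n1 and leaves only via the purge: 953×0.119 = 0.238×(propane in n6), and the recovery unit passes all propane, so propane in n8 = propane in n6 = 476.5 tonne/day.
propylene in n8: m_A = 953×0.881 + (1−0.238)·(1−0.655)·m_A, so m_A = 839.59/0.7371 = 1139 tonne/day.
n8 = 1139 + 476.5 = 1615.5 tonne/day.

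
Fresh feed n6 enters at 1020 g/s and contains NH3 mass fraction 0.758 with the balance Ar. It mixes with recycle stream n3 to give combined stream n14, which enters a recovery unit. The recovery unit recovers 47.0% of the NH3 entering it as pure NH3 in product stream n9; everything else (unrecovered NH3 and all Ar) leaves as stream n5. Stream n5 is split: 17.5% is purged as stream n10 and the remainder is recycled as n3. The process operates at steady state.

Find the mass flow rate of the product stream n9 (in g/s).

NH3 in n14: m_A = 1020×0.758 + (1−0.175)·(1−0.470)·m_A, so m_A = 773.16/0.5628 = 1373.9 g/s.
Product n9 = 0.470×1373.9 = 645.73 g/s.

645.7 g/s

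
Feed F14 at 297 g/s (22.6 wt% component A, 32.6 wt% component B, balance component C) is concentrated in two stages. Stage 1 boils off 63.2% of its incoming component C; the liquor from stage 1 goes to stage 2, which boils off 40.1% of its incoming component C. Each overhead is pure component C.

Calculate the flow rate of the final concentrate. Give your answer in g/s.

component C in feed = 297×0.448 = 133.06 g/s.
After stage 1: component C left = (1−0.632)×133.06 = 48.965; stream total = 212.91 g/s.
After stage 2: component C left = (1−0.401)×48.965 = 29.33; final concentrate = 193.27 g/s.

193.3 g/s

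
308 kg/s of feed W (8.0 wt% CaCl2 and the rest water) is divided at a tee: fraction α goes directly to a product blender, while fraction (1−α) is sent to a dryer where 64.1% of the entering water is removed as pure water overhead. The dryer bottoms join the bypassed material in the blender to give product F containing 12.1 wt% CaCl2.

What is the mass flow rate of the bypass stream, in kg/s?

131 kg/s

All 308×0.080 = 24.64 kg/s of CaCl2 reaches F, so F = 24.64/0.121 = 203.64 kg/s and vapour = 104.36 kg/s.
The evaporator receives (1−α)·308 of feed at 0.920 water and removes 0.641 of that water:
0.641×0.920×(1−α)×308 = 104.36
(1−α) = 104.36/181.63 = 0.5746;  α = 0.4254.
Bypass flow = 0.4254×308 = 131.03 kg/s.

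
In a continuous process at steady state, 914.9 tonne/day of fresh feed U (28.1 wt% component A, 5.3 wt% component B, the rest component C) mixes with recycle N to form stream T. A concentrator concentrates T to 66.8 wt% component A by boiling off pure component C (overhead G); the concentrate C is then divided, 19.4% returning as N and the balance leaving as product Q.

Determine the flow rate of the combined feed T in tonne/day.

1008 tonne/day

Overall component A balance (none leaves overhead): component A in fresh feed = component A in product, i.e. 914.9×0.281 = (1−0.194)·C·0.668.
C = 257.09/(0.668×0.806) = 477.49 tonne/day.
Recycle N = 0.194×477.49 = 92.634 tonne/day.
Combined feed T = 914.9 + 92.634 = 1007.5 tonne/day.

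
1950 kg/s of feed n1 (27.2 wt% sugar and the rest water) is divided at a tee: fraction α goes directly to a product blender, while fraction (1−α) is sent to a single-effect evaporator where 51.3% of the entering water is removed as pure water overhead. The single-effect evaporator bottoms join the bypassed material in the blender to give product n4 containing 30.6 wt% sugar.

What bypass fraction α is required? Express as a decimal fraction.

0.702

All 1950×0.272 = 530.4 kg/s of sugar reaches n4, so n4 = 530.4/0.306 = 1733.3 kg/s and vapour = 216.67 kg/s.
The evaporator receives (1−α)·1950 of feed at 0.728 water and removes 0.513 of that water:
0.513×0.728×(1−α)×1950 = 216.67
(1−α) = 216.67/728.25 = 0.2975;  α = 0.7025.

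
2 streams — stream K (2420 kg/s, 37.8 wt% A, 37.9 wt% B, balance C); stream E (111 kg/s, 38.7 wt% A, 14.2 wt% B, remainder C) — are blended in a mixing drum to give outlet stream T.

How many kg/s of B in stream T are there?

B out = B in = 2420×0.379 + 111×0.142 = 932.94 kg/s.

932.9 kg/s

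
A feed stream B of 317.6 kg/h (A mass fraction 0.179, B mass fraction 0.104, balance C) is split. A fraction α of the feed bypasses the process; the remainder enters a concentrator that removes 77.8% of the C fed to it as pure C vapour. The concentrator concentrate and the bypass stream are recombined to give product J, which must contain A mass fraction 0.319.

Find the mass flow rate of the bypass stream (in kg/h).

All 317.6×0.179 = 56.85 kg/h of A reaches J, so J = 56.85/0.319 = 178.21 kg/h and vapour = 139.39 kg/h.
The evaporator receives (1−α)·317.6 of feed at 0.717 C and removes 0.778 of that C:
0.778×0.717×(1−α)×317.6 = 139.39
(1−α) = 139.39/177.17 = 0.7868;  α = 0.2132.
Bypass flow = 0.2132×317.6 = 67.727 kg/h.

67.73 kg/h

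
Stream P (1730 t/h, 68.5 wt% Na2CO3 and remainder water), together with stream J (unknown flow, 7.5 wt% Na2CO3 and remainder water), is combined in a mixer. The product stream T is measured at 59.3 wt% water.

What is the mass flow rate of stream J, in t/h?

1449 t/h

Let J be the unknown flow. Total out = 1730 + J.
water balance: 544.95 + 0.925·J = 0.593·(1730 + J)
(0.925 − 0.593)·J = 0.593×1730 − 544.95 = 480.94
J = 480.94 / 0.332 = 1448.6 t/h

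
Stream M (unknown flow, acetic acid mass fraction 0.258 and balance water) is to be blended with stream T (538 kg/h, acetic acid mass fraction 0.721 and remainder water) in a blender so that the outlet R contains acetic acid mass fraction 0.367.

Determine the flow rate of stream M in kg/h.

Let M be the unknown flow. Total out = 538 + M.
acetic acid balance: 387.9 + 0.258·M = 0.367·(538 + M)
(0.258 − 0.367)·M = 0.367×538 − 387.9 = -190.45
M = -190.45 / -0.109 = 1747.3 kg/h

1747 kg/h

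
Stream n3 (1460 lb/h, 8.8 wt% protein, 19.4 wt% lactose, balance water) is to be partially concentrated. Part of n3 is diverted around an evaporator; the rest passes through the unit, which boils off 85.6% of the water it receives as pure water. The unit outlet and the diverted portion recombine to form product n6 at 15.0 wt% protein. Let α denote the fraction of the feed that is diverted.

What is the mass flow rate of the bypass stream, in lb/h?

478.1 lb/h

All 1460×0.088 = 128.48 lb/h of protein reaches n6, so n6 = 128.48/0.150 = 856.53 lb/h and vapour = 603.47 lb/h.
The evaporator receives (1−α)·1460 of feed at 0.718 water and removes 0.856 of that water:
0.856×0.718×(1−α)×1460 = 603.47
(1−α) = 603.47/897.33 = 0.6725;  α = 0.3275.
Bypass flow = 0.3275×1460 = 478.13 lb/h.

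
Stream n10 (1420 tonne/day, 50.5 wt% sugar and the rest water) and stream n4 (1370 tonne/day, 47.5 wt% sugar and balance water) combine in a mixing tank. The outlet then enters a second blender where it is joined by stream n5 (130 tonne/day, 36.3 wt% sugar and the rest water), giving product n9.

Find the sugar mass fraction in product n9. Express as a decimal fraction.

0.485

Overall, product flow = 2920 tonne/day.
sugar in = 1420×0.505 + 1370×0.475 + 130×0.363 = 1415 tonne/day.
sugar fraction in n9 = 0.485.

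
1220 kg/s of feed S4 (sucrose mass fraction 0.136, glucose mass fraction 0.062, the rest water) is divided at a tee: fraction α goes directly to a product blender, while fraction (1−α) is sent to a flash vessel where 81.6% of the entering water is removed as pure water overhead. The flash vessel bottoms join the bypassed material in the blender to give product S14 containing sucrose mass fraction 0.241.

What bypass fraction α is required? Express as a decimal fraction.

0.334

All 1220×0.136 = 165.92 kg/s of sucrose reaches S14, so S14 = 165.92/0.241 = 688.46 kg/s and vapour = 531.54 kg/s.
The evaporator receives (1−α)·1220 of feed at 0.802 water and removes 0.816 of that water:
0.816×0.802×(1−α)×1220 = 531.54
(1−α) = 531.54/798.41 = 0.6657;  α = 0.3343.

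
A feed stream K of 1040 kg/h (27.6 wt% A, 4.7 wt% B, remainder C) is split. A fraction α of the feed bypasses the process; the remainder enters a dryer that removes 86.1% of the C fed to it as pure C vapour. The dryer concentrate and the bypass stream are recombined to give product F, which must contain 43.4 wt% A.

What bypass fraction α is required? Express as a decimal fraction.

0.375

All 1040×0.276 = 287.04 kg/h of A reaches F, so F = 287.04/0.434 = 661.38 kg/h and vapour = 378.62 kg/h.
The evaporator receives (1−α)·1040 of feed at 0.677 C and removes 0.861 of that C:
0.861×0.677×(1−α)×1040 = 378.62
(1−α) = 378.62/606.21 = 0.6246;  α = 0.3754.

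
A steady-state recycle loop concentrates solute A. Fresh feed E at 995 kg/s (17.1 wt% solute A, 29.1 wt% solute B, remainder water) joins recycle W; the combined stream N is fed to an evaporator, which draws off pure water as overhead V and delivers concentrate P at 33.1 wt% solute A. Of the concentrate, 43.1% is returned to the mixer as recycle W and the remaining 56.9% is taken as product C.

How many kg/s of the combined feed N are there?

1384 kg/s

Overall solute A balance (none leaves overhead): solute A in fresh feed = solute A in product, i.e. 995×0.171 = (1−0.431)·P·0.331.
P = 170.15/(0.331×0.569) = 903.4 kg/s.
Recycle W = 0.431×903.4 = 389.36 kg/s.
Combined feed N = 995 + 389.36 = 1384.4 kg/s.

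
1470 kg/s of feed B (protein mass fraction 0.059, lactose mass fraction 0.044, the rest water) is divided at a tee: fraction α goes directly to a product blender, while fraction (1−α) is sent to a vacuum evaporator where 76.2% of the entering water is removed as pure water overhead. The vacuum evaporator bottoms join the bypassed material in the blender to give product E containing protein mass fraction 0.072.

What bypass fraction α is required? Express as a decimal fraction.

All 1470×0.059 = 86.73 kg/s of protein reaches E, so E = 86.73/0.072 = 1204.6 kg/s and vapour = 265.42 kg/s.
The evaporator receives (1−α)·1470 of feed at 0.897 water and removes 0.762 of that water:
0.762×0.897×(1−α)×1470 = 265.42
(1−α) = 265.42/1004.8 = 0.2642;  α = 0.7358.

0.736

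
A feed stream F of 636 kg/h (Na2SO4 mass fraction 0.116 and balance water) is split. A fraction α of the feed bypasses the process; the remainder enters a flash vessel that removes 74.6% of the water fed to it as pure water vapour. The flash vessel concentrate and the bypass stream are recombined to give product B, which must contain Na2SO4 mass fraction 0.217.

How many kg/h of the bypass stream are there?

187.1 kg/h

All 636×0.116 = 73.776 kg/h of Na2SO4 reaches B, so B = 73.776/0.217 = 339.98 kg/h and vapour = 296.02 kg/h.
The evaporator receives (1−α)·636 of feed at 0.884 water and removes 0.746 of that water:
0.746×0.884×(1−α)×636 = 296.02
(1−α) = 296.02/419.42 = 0.7058;  α = 0.2942.
Bypass flow = 0.2942×636 = 187.12 kg/h.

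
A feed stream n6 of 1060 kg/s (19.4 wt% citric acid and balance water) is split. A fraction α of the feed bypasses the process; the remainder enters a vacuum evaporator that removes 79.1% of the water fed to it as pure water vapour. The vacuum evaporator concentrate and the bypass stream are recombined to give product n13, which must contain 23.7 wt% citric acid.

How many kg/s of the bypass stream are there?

All 1060×0.194 = 205.64 kg/s of citric acid reaches n13, so n13 = 205.64/0.237 = 867.68 kg/s and vapour = 192.32 kg/s.
The evaporator receives (1−α)·1060 of feed at 0.806 water and removes 0.791 of that water:
0.791×0.806×(1−α)×1060 = 192.32
(1−α) = 192.32/675.8 = 0.2846;  α = 0.7154.
Bypass flow = 0.7154×1060 = 758.34 kg/s.

758.3 kg/s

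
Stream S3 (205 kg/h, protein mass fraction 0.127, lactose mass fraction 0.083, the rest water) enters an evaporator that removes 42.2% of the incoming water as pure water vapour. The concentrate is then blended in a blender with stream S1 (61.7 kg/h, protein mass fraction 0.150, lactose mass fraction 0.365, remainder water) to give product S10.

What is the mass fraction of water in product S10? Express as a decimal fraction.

0.623

Vapour removed = 0.422×0.790×205 = 68.343 kg/h; concentrate = 136.66 kg/h.
water reaching the mixer = 93.607 (from concentrate) + 61.7×0.485 = 123.53 kg/h.
Product flow = 136.66 + 61.7 = 198.36 kg/h; water fraction = 0.623.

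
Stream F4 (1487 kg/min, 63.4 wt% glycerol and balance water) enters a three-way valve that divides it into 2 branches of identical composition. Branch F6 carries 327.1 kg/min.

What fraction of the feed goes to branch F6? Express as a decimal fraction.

Fraction to F6 = 327.1/1487 = 0.2200.

0.220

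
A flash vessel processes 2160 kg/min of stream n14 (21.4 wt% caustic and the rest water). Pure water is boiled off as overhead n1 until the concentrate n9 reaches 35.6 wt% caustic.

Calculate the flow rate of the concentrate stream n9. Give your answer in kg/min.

1298 kg/min

caustic is conserved: 2160×0.214 = 462.24 kg/min all reports to the concentrate.
Concentrate = 462.24/(target fraction) = 1298.4 kg/min.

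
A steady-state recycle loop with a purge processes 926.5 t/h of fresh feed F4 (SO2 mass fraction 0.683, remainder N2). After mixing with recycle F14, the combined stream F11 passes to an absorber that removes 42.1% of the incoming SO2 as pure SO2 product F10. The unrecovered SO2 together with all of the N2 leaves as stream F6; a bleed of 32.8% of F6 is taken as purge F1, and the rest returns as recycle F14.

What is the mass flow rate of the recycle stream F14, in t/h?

N2 enters only via F4 and leaves only via the purge: 926.5×0.317 = 0.328×(N2 in F6), and the absorber passes all N2, so N2 in F11 = N2 in F6 = 895.43 t/h.
SO2 in F11: m_A = 926.5×0.683 + (1−0.328)·(1−0.421)·m_A, so m_A = 632.8/0.6109 = 1035.8 t/h.
F6 = (1−0.421)×1035.8 + 895.43 = 1495.2 t/h.
Recycle F14 = (1−0.328)×1495.2 = 1004.8 t/h.

1005 t/h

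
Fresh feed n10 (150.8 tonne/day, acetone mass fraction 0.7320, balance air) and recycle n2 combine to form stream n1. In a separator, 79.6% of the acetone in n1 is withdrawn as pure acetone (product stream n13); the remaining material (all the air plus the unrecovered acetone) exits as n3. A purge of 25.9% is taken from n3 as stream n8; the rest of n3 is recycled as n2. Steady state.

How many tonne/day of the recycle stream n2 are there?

air enters only via n10 and leaves only via the purge: 150.8×0.268 = 0.259×(air in n3), and the separator passes all air, so air in n1 = air in n3 = 156.04 tonne/day.
acetone in n1: m_A = 150.8×0.732 + (1−0.259)·(1−0.796)·m_A, so m_A = 110.39/0.8488 = 130.04 tonne/day.
n3 = (1−0.796)×130.04 + 156.04 = 182.57 tonne/day.
Recycle n2 = (1−0.259)×182.57 = 135.28 tonne/day.

135.3 tonne/day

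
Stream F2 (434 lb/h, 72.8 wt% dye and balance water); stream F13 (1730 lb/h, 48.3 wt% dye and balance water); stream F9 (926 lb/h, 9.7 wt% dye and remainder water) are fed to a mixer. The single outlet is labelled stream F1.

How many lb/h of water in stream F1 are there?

1849 lb/h

water out = water in = 434×0.272 + 1730×0.517 + 926×0.903 = 1848.6 lb/h.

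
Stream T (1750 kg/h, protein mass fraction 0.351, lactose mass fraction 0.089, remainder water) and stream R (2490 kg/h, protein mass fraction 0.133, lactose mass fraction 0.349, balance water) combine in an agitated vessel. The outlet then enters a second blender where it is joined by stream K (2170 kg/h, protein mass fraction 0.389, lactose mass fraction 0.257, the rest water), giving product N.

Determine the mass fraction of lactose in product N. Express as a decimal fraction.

0.247

Overall, product flow = 6410 kg/h.
lactose in = 1750×0.089 + 2490×0.349 + 2170×0.257 = 1582.5 kg/h.
lactose fraction in N = 0.247.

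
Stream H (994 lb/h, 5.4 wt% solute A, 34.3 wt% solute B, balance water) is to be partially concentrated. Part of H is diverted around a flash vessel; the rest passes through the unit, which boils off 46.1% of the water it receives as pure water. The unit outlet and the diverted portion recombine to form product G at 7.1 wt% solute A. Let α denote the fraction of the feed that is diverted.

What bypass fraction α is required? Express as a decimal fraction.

All 994×0.054 = 53.676 lb/h of solute A reaches G, so G = 53.676/0.071 = 756 lb/h and vapour = 238 lb/h.
The evaporator receives (1−α)·994 of feed at 0.603 water and removes 0.461 of that water:
0.461×0.603×(1−α)×994 = 238
(1−α) = 238/276.32 = 0.8613;  α = 0.1387.

0.139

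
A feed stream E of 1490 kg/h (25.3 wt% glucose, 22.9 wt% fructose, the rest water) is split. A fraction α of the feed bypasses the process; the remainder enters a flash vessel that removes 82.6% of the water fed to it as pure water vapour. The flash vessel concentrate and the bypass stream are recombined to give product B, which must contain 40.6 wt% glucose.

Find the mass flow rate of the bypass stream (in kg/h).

All 1490×0.253 = 376.97 kg/h of glucose reaches B, so B = 376.97/0.406 = 928.5 kg/h and vapour = 561.5 kg/h.
The evaporator receives (1−α)·1490 of feed at 0.518 water and removes 0.826 of that water:
0.826×0.518×(1−α)×1490 = 561.5
(1−α) = 561.5/637.52 = 0.8808;  α = 0.1192.
Bypass flow = 0.1192×1490 = 177.67 kg/h.

177.7 kg/h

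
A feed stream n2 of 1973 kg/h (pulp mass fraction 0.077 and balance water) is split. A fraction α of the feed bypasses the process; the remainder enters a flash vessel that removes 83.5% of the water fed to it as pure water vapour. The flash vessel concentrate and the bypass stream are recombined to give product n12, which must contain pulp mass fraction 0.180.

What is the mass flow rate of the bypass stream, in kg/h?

All 1973×0.077 = 151.92 kg/h of pulp reaches n12, so n12 = 151.92/0.180 = 844.01 kg/h and vapour = 1129 kg/h.
The evaporator receives (1−α)·1973 of feed at 0.923 water and removes 0.835 of that water:
0.835×0.923×(1−α)×1973 = 1129
(1−α) = 1129/1520.6 = 0.7425;  α = 0.2575.
Bypass flow = 0.2575×1973 = 508.11 kg/h.

508.1 kg/h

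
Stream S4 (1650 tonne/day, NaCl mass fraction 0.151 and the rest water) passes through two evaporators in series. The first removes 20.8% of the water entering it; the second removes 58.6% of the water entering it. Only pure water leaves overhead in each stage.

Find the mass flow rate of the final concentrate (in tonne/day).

708.5 tonne/day

water in feed = 1650×0.849 = 1400.8 tonne/day.
After stage 1: water left = (1−0.208)×1400.8 = 1109.5; stream total = 1358.6 tonne/day.
After stage 2: water left = (1−0.586)×1109.5 = 459.32; final concentrate = 708.47 tonne/day.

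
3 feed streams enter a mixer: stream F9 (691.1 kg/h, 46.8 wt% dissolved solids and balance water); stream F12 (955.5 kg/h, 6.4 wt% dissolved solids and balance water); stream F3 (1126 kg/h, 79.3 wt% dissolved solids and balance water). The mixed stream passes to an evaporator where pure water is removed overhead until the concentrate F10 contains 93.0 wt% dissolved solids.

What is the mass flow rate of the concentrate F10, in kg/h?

dissolved solids entering = 691.1×0.468 + 955.5×0.064 + 1126×0.793 = 1277.5 kg/h.
All dissolved solids reports to F10, so F10 = 1277.5/0.930 = 1373.7 kg/h.

1374 kg/h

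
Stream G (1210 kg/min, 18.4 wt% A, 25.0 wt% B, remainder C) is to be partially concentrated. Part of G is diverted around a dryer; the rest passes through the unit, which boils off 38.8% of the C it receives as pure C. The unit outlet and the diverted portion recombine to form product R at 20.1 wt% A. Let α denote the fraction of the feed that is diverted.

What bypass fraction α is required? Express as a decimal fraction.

0.615

All 1210×0.184 = 222.64 kg/min of A reaches R, so R = 222.64/0.201 = 1107.7 kg/min and vapour = 102.34 kg/min.
The evaporator receives (1−α)·1210 of feed at 0.566 C and removes 0.388 of that C:
0.388×0.566×(1−α)×1210 = 102.34
(1−α) = 102.34/265.73 = 0.3851;  α = 0.6149.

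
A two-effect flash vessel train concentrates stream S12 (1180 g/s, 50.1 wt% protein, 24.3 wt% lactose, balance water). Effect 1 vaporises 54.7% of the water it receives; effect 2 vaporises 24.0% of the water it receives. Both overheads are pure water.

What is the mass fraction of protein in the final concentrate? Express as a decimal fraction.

water in feed = 1180×0.256 = 302.08 g/s.
After stage 1: water left = (1−0.547)×302.08 = 136.84; stream total = 1014.8 g/s.
After stage 2: water left = (1−0.240)×136.84 = 104; final concentrate = 981.92 g/s.
protein fraction = 591.18/981.92 = 0.6021.

0.6021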